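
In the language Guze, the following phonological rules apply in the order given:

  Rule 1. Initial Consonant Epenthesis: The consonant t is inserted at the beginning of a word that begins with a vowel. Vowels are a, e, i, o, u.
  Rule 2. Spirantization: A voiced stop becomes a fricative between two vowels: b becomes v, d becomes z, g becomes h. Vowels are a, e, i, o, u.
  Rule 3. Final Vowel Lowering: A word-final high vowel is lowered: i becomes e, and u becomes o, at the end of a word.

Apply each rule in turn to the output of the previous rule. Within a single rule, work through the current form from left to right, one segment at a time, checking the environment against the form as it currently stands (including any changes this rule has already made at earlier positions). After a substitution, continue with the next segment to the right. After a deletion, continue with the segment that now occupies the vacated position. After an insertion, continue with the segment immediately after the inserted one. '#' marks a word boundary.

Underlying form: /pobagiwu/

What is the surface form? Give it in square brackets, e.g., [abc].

[povahiwo]

Rule 1 Initial Consonant Epenthesis: no change — [pobagiwu]
Rule 2 Spirantization: [pobagiwu] → [povahiwu]
Rule 3 Final Vowel Lowering: [povahiwu] → [povahiwo]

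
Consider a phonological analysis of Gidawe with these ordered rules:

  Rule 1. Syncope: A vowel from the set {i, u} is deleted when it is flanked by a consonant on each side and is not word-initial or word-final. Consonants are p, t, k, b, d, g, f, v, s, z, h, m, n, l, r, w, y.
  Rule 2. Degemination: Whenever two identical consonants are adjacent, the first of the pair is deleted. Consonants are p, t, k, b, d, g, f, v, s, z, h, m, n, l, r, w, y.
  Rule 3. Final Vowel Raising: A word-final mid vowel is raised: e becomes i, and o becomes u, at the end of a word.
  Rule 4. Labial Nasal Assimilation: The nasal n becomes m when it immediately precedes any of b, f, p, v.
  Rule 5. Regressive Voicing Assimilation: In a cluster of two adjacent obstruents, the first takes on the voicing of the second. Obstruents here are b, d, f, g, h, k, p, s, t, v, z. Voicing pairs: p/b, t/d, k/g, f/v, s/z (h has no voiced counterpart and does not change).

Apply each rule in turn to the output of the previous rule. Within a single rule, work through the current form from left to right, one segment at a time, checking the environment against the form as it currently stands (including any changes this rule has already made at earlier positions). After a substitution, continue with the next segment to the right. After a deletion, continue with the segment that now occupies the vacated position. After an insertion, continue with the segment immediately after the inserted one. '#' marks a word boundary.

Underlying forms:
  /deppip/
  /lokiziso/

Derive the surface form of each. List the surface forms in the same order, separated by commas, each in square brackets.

[dep], [logssu]

/deppip/:
  Rule 1 Syncope: [deppip] → [deppp]
  Rule 2 Degemination: [deppp] → [dep]
  Rule 3 Final Vowel Raising: no change — [dep]
  Rule 4 Labial Nasal Assimilation: no change — [dep]
  Rule 5 Regressive Voicing Assimilation: no change — [dep]
/lokiziso/:
  Rule 1 Syncope: [lokiziso] → [lokzso]
  Rule 2 Degemination: no change — [lokzso]
  Rule 3 Final Vowel Raising: [lokzso] → [lokzsu]
  Rule 4 Labial Nasal Assimilation: no change — [lokzsu]
  Rule 5 Regressive Voicing Assimilation: [lokzsu] → [logssu]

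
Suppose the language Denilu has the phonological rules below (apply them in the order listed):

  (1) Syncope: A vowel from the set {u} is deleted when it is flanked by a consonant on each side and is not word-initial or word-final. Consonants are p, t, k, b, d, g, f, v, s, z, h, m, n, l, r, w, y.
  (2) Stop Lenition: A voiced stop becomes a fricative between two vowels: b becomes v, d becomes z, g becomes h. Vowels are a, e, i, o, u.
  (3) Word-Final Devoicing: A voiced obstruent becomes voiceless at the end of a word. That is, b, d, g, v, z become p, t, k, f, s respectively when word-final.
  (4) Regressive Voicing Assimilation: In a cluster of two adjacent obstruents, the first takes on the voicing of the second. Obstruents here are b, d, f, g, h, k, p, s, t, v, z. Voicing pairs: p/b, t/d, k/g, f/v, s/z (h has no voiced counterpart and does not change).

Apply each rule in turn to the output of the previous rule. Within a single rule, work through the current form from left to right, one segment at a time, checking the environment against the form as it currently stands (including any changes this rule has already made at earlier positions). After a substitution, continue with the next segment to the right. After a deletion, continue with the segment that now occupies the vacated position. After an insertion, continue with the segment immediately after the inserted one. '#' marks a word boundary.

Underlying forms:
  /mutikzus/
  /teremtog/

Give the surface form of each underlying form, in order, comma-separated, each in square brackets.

/mutikzus/:
  (1) Syncope: [mutikzus] → [mtikzs]
  (2) Stop Lenition: no change — [mtikzs]
  (3) Word-Final Devoicing: no change — [mtikzs]
  (4) Regressive Voicing Assimilation: [mtikzs] → [mtigss]
/teremtog/:
  (1) Syncope: no change — [teremtog]
  (2) Stop Lenition: no change — [teremtog]
  (3) Word-Final Devoicing: [teremtog] → [teremtok]
  (4) Regressive Voicing Assimilation: no change — [teremtok]

[mtigss], [teremtok]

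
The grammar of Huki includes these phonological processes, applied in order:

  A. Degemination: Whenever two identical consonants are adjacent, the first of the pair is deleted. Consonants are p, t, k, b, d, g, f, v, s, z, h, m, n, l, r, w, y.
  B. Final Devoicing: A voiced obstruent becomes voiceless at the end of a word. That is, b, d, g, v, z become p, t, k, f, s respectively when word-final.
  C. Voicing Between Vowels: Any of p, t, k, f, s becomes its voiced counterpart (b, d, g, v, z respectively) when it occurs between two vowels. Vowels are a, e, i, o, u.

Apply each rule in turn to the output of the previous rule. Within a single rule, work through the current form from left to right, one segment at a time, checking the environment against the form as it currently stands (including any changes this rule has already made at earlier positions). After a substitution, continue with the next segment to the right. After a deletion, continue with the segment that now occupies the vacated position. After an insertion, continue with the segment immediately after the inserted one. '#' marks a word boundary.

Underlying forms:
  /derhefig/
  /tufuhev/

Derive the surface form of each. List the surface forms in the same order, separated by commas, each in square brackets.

/derhefig/:
  A Degemination: no change — [derhefig]
  B Final Devoicing: [derhefig] → [derhefik]
  C Voicing Between Vowels: [derhefik] → [derhevik]
/tufuhev/:
  A Degemination: no change — [tufuhev]
  B Final Devoicing: [tufuhev] → [tufuhef]
  C Voicing Between Vowels: [tufuhef] → [tuvuhef]

[derhevik], [tuvuhef]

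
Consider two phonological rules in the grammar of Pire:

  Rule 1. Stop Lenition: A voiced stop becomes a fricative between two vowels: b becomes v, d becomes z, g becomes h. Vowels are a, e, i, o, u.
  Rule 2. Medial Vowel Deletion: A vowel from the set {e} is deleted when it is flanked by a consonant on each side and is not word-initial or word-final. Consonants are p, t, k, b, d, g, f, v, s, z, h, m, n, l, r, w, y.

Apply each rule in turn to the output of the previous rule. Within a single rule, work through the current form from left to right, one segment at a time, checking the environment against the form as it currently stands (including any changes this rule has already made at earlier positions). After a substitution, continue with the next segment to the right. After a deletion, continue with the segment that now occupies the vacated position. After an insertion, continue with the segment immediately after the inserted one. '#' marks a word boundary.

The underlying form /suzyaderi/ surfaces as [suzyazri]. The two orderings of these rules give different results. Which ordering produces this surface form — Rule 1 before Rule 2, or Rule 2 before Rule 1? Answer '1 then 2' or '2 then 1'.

Order 1 then 2:
  1 Stop Lenition: [suzyaderi] → [suzyazeri]
  2 Medial Vowel Deletion: [suzyazeri] → [suzyazri]
  result: [suzyazri]
Order 2 then 1:
  2 Medial Vowel Deletion: [suzyaderi] → [suzyadri]
  1 Stop Lenition: no change — [suzyadri]
  result: [suzyadri]

1 then 2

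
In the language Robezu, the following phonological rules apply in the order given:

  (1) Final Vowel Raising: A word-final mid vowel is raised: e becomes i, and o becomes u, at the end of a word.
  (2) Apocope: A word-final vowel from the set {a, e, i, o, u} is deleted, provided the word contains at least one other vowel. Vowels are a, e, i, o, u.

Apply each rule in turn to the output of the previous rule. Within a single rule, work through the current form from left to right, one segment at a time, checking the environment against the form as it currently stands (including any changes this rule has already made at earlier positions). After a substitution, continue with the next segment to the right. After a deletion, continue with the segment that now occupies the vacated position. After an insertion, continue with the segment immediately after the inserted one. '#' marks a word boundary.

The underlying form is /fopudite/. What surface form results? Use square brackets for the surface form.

[fopudit]

(1) Final Vowel Raising: [fopudite] → [fopuditi]
(2) Apocope: [fopuditi] → [fopudit]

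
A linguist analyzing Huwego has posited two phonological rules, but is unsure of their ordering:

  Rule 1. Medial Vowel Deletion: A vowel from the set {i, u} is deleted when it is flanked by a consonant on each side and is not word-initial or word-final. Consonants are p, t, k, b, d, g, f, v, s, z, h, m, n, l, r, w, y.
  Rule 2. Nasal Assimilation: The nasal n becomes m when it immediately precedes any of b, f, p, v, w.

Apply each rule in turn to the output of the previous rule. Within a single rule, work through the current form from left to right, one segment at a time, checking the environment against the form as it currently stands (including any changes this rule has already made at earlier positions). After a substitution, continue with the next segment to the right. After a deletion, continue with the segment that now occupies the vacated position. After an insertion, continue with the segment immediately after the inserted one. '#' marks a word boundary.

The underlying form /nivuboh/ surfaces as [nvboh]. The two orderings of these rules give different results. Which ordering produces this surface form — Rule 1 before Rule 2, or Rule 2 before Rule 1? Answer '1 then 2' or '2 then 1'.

Order 1 then 2:
  1 Medial Vowel Deletion: [nivuboh] → [nvboh]
  2 Nasal Assimilation: [nvboh] → [mvboh]
  result: [mvboh]
Order 2 then 1:
  2 Nasal Assimilation: no change — [nivuboh]
  1 Medial Vowel Deletion: [nivuboh] → [nvboh]
  result: [nvboh]

2 then 1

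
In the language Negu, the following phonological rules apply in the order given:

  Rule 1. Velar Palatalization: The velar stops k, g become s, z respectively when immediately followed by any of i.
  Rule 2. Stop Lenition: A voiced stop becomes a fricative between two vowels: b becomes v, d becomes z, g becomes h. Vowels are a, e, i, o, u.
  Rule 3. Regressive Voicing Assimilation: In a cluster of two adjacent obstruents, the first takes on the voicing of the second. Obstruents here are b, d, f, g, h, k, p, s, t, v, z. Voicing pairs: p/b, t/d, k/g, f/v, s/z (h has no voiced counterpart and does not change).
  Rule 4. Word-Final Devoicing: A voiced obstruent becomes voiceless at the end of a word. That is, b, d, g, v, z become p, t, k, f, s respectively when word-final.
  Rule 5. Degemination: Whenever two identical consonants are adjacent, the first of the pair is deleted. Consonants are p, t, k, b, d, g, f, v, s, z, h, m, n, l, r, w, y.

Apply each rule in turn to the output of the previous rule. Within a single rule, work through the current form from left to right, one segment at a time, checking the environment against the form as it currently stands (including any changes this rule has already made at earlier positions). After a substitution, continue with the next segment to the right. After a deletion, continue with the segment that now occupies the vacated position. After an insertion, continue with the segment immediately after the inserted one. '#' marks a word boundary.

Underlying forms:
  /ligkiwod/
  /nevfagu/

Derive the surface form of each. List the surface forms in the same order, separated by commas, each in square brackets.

/ligkiwod/:
  Rule 1 Velar Palatalization: [ligkiwod] → [ligsiwod]
  Rule 2 Stop Lenition: no change — [ligsiwod]
  Rule 3 Regressive Voicing Assimilation: [ligsiwod] → [liksiwod]
  Rule 4 Word-Final Devoicing: [liksiwod] → [liksiwot]
  Rule 5 Degemination: no change — [liksiwot]
/nevfagu/:
  Rule 1 Velar Palatalization: no change — [nevfagu]
  Rule 2 Stop Lenition: [nevfagu] → [nevfahu]
  Rule 3 Regressive Voicing Assimilation: [nevfahu] → [neffahu]
  Rule 4 Word-Final Devoicing: no change — [neffahu]
  Rule 5 Degemination: [neffahu] → [nefahu]

[liksiwot], [nefahu]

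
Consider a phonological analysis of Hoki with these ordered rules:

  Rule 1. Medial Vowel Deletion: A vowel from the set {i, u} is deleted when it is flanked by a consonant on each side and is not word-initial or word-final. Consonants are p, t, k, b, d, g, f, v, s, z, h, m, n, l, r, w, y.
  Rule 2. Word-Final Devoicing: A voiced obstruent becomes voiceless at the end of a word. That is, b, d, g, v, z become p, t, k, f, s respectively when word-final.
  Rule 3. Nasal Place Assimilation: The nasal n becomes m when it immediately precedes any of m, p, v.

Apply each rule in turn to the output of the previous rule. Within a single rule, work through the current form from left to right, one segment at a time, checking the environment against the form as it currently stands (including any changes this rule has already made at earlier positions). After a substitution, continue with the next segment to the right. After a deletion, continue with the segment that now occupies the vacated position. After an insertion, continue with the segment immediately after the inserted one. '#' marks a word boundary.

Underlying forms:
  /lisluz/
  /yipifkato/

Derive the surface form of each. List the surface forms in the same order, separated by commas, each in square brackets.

[lsls], [ypfkato]

/lisluz/:
  Rule 1 Medial Vowel Deletion: [lisluz] → [lslz]
  Rule 2 Word-Final Devoicing: [lslz] → [lsls]
  Rule 3 Nasal Place Assimilation: no change — [lsls]
/yipifkato/:
  Rule 1 Medial Vowel Deletion: [yipifkato] → [ypfkato]
  Rule 2 Word-Final Devoicing: no change — [ypfkato]
  Rule 3 Nasal Place Assimilation: no change — [ypfkato]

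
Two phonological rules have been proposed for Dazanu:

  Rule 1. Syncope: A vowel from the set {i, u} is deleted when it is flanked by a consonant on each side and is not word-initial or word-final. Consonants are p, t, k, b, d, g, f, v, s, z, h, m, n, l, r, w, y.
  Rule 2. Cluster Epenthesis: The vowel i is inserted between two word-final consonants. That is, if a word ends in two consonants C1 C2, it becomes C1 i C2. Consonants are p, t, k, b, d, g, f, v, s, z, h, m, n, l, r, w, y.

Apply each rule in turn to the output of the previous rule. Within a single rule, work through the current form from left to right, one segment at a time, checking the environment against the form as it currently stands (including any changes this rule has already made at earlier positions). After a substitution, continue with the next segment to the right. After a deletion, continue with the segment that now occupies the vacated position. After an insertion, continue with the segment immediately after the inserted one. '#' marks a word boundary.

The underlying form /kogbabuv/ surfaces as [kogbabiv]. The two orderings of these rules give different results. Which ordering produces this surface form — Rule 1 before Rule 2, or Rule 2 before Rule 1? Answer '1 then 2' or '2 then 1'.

Order 1 then 2:
  1 Syncope: [kogbabuv] → [kogbabv]
  2 Cluster Epenthesis: [kogbabv] → [kogbabiv]
  result: [kogbabiv]
Order 2 then 1:
  2 Cluster Epenthesis: no change — [kogbabuv]
  1 Syncope: [kogbabuv] → [kogbabv]
  result: [kogbabv]

1 then 2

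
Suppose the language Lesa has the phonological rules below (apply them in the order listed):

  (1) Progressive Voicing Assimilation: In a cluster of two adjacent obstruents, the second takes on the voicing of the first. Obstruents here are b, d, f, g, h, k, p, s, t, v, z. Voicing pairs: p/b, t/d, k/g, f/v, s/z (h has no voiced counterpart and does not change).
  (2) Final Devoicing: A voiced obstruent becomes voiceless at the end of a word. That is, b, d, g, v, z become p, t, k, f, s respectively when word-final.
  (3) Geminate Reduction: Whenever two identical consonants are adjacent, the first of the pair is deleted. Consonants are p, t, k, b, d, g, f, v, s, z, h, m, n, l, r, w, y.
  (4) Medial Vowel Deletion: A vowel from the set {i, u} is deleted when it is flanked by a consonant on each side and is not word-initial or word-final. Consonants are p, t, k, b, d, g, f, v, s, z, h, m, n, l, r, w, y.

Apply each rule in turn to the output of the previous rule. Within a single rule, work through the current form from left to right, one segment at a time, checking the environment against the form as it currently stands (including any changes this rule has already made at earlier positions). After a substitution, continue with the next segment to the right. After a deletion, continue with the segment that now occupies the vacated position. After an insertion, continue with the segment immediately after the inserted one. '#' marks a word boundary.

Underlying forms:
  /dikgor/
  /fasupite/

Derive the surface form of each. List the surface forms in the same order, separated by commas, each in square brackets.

[dkor], [faspte]

/dikgor/:
  (1) Progressive Voicing Assimilation: [dikgor] → [dikkor]
  (2) Final Devoicing: no change — [dikkor]
  (3) Geminate Reduction: [dikkor] → [dikor]
  (4) Medial Vowel Deletion: [dikor] → [dkor]
/fasupite/:
  (1) Progressive Voicing Assimilation: no change — [fasupite]
  (2) Final Devoicing: no change — [fasupite]
  (3) Geminate Reduction: no change — [fasupite]
  (4) Medial Vowel Deletion: [fasupite] → [faspte]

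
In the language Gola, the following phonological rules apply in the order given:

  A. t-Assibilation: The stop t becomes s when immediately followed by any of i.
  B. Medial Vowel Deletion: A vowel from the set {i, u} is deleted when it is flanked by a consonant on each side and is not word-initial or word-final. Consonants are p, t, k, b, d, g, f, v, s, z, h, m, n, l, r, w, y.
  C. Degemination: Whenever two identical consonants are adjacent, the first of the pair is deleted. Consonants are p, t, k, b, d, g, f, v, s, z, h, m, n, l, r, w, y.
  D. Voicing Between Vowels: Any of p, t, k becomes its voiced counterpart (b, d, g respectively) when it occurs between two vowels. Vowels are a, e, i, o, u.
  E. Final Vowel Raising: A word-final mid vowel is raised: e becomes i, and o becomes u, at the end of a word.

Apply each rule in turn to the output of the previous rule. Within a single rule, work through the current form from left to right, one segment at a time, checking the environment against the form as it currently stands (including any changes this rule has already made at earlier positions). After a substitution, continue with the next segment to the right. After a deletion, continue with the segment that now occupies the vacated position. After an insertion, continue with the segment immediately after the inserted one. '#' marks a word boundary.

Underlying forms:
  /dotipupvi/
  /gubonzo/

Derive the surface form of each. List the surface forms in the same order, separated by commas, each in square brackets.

/dotipupvi/:
  A t-Assibilation: [dotipupvi] → [dosipupvi]
  B Medial Vowel Deletion: [dosipupvi] → [dosppvi]
  C Degemination: [dosppvi] → [dospvi]
  D Voicing Between Vowels: no change — [dospvi]
  E Final Vowel Raising: no change — [dospvi]
/gubonzo/:
  A t-Assibilation: no change — [gubonzo]
  B Medial Vowel Deletion: [gubonzo] → [gbonzo]
  C Degemination: no change — [gbonzo]
  D Voicing Between Vowels: no change — [gbonzo]
  E Final Vowel Raising: [gbonzo] → [gbonzu]

[dospvi], [gbonzu]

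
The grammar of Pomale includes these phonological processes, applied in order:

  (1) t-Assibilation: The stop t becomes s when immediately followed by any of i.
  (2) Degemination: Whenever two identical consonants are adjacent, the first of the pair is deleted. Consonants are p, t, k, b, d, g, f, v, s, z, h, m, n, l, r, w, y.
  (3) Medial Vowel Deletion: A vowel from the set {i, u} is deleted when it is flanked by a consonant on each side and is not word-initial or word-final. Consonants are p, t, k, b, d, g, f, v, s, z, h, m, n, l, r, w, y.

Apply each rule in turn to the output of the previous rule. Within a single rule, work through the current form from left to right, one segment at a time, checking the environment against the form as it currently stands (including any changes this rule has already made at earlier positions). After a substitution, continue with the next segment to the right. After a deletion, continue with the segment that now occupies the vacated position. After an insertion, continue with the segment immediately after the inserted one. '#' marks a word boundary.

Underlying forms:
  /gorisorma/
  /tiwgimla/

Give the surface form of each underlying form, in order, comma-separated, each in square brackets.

/gorisorma/:
  (1) t-Assibilation: no change — [gorisorma]
  (2) Degemination: no change — [gorisorma]
  (3) Medial Vowel Deletion: [gorisorma] → [gorsorma]
/tiwgimla/:
  (1) t-Assibilation: [tiwgimla] → [siwgimla]
  (2) Degemination: no change — [siwgimla]
  (3) Medial Vowel Deletion: [siwgimla] → [swgmla]

[gorsorma], [swgmla]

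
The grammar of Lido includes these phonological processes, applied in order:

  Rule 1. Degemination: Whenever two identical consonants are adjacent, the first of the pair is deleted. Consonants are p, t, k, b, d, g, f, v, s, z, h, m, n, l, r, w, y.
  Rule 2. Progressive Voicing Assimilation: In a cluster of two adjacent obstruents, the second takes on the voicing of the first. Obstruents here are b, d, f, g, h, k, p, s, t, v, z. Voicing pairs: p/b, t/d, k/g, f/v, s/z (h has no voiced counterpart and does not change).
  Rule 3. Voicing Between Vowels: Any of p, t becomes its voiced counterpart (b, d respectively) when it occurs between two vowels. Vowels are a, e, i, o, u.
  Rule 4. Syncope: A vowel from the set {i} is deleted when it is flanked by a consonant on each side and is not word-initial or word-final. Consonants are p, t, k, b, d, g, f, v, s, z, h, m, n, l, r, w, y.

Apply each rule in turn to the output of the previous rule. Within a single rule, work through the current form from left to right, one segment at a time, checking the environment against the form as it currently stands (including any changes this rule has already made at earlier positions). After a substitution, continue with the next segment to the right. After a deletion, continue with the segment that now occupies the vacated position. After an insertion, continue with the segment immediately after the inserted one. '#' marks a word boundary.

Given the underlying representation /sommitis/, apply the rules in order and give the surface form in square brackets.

[somds]

Rule 1 Degemination: [sommitis] → [somitis]
Rule 2 Progressive Voicing Assimilation: no change — [somitis]
Rule 3 Voicing Between Vowels: [somitis] → [somidis]
Rule 4 Syncope: [somidis] → [somds]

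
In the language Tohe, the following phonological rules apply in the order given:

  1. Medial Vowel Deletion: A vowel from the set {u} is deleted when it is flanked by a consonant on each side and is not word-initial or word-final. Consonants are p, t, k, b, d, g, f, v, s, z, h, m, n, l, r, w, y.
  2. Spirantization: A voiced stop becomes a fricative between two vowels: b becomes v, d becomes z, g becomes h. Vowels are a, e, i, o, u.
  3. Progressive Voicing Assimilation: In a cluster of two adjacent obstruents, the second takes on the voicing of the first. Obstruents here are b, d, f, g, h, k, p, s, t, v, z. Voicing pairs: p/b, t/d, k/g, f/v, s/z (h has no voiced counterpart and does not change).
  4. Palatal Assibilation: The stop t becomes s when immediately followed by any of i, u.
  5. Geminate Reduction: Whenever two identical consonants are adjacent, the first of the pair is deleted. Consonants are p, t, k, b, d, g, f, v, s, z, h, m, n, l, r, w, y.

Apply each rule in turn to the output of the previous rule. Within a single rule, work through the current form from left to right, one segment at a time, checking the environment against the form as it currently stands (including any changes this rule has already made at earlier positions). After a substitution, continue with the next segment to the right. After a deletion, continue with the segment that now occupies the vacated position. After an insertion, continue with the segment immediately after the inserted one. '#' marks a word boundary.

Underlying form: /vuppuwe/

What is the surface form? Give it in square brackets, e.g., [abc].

1 Medial Vowel Deletion: [vuppuwe] → [vppwe]
2 Spirantization: no change — [vppwe]
3 Progressive Voicing Assimilation: [vppwe] → [vbbwe]
4 Palatal Assibilation: no change — [vbbwe]
5 Geminate Reduction: [vbbwe] → [vbwe]

[vbwe]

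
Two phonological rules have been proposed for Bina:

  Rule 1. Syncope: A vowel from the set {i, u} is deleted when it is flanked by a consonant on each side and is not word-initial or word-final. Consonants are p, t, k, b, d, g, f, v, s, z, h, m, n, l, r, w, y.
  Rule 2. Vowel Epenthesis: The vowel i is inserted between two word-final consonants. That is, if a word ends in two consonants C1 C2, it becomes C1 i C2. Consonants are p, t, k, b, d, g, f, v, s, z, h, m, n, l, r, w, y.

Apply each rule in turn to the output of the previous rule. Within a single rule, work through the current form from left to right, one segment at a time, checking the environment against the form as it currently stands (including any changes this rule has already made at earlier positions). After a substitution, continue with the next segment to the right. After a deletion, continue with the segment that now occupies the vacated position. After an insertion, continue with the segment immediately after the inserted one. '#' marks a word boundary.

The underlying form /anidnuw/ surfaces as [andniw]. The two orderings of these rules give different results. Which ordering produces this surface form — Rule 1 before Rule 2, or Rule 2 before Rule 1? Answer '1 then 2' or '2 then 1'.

1 then 2

Order 1 then 2:
  1 Syncope: [anidnuw] → [andnw]
  2 Vowel Epenthesis: [andnw] → [andniw]
  result: [andniw]
Order 2 then 1:
  2 Vowel Epenthesis: no change — [anidnuw]
  1 Syncope: [anidnuw] → [andnw]
  result: [andnw]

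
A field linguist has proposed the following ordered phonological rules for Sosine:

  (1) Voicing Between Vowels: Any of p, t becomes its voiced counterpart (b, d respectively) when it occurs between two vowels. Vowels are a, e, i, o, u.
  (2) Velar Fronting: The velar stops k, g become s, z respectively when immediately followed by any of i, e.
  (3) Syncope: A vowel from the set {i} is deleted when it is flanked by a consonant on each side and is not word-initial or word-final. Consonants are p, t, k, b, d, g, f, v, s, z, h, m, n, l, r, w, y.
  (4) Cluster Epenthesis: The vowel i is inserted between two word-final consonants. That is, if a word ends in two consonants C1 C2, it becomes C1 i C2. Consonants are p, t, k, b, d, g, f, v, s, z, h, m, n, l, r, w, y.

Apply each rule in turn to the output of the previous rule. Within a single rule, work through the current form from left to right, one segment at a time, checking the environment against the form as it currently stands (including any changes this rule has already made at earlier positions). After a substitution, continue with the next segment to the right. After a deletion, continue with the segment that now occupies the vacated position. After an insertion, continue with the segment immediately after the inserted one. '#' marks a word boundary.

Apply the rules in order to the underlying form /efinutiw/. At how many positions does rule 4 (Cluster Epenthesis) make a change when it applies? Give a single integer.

1

(1) Voicing Between Vowels: [efinutiw] → [efinudiw]
(2) Velar Fronting: no change — [efinudiw]
(3) Syncope: [efinudiw] → [efnudw]
(4) Cluster Epenthesis: [efnudw] → [efnudiw]
Rule 4 changed 1 position(s).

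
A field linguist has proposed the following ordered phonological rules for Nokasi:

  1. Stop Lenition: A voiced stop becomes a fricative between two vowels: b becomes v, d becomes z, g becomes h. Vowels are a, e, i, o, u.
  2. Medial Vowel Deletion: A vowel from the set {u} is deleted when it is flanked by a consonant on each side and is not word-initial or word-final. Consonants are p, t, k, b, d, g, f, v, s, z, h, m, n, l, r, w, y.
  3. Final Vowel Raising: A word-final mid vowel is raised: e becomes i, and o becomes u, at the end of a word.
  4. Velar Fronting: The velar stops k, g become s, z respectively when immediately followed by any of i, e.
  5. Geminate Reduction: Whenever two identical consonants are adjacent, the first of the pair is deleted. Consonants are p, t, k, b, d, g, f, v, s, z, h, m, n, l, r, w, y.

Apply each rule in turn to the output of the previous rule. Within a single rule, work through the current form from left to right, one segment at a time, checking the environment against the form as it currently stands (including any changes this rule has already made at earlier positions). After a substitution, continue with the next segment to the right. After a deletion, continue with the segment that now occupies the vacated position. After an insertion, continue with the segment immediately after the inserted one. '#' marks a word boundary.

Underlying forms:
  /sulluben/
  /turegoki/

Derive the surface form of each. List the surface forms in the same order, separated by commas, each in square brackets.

[slven], [trehosi]

/sulluben/:
  1 Stop Lenition: [sulluben] → [sulluven]
  2 Medial Vowel Deletion: [sulluven] → [sllven]
  3 Final Vowel Raising: no change — [sllven]
  4 Velar Fronting: no change — [sllven]
  5 Geminate Reduction: [sllven] → [slven]
/turegoki/:
  1 Stop Lenition: [turegoki] → [turehoki]
  2 Medial Vowel Deletion: [turehoki] → [trehoki]
  3 Final Vowel Raising: no change — [trehoki]
  4 Velar Fronting: [trehoki] → [trehosi]
  5 Geminate Reduction: no change — [trehosi]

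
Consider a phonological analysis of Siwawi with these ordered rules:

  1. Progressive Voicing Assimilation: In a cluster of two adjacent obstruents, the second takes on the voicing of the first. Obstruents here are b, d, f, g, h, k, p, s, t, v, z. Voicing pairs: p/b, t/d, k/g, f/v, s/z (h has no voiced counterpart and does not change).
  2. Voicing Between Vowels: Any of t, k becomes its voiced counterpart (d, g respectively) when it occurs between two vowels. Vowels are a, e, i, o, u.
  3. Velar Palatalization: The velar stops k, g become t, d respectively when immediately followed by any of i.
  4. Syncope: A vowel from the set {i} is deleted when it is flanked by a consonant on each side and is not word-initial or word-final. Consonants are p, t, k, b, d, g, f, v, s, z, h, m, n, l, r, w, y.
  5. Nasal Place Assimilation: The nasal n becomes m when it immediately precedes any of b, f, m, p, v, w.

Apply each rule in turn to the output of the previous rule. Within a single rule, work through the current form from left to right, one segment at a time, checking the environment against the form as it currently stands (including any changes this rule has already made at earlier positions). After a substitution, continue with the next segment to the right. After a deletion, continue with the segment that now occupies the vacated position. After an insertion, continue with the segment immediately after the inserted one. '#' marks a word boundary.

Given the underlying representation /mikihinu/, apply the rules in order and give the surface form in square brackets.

[mdhnu]

1 Progressive Voicing Assimilation: no change — [mikihinu]
2 Voicing Between Vowels: [mikihinu] → [migihinu]
3 Velar Palatalization: [migihinu] → [midihinu]
4 Syncope: [midihinu] → [mdhnu]
5 Nasal Place Assimilation: no change — [mdhnu]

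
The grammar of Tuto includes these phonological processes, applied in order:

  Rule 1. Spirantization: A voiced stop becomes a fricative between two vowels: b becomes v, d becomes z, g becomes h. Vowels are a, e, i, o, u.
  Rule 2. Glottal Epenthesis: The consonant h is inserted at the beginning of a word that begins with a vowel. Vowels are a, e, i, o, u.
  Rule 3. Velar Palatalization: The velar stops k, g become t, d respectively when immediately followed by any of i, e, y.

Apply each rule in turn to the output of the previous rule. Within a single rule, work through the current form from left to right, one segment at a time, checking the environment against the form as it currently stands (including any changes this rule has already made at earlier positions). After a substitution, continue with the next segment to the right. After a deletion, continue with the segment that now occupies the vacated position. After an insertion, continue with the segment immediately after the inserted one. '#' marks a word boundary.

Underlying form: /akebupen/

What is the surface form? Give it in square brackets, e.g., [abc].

[hatevupen]

Rule 1 Spirantization: [akebupen] → [akevupen]
Rule 2 Glottal Epenthesis: [akevupen] → [hakevupen]
Rule 3 Velar Palatalization: [hakevupen] → [hatevupen]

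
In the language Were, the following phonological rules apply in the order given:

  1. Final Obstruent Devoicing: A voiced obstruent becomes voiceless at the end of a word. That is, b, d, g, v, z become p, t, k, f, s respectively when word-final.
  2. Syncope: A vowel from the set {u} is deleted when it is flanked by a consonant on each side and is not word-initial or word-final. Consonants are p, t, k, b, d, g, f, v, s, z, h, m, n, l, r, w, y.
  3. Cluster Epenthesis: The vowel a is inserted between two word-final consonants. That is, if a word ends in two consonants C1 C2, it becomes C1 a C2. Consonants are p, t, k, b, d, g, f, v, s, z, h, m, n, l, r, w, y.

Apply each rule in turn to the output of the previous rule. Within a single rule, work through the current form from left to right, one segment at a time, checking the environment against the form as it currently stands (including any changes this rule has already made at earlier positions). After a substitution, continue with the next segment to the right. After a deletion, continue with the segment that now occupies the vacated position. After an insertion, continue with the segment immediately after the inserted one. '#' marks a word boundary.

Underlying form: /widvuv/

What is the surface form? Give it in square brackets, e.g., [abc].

[widvaf]

1 Final Obstruent Devoicing: [widvuv] → [widvuf]
2 Syncope: [widvuf] → [widvf]
3 Cluster Epenthesis: [widvf] → [widvaf]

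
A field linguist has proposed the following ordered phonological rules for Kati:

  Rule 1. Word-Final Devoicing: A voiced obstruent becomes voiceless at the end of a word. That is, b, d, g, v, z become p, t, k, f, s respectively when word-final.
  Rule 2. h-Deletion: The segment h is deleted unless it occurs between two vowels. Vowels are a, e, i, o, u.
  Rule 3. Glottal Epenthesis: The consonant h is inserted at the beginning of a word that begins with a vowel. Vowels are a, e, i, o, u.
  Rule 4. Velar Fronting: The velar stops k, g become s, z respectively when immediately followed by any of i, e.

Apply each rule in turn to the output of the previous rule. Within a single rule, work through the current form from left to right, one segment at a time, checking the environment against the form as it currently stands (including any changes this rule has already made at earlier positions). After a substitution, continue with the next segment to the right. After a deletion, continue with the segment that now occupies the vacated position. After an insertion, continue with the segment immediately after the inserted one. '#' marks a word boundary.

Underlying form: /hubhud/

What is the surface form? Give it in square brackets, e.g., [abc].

[hubut]

Rule 1 Word-Final Devoicing: [hubhud] → [hubhut]
Rule 2 h-Deletion: [hubhut] → [ubut]
Rule 3 Glottal Epenthesis: [ubut] → [hubut]
Rule 4 Velar Fronting: no change — [hubut]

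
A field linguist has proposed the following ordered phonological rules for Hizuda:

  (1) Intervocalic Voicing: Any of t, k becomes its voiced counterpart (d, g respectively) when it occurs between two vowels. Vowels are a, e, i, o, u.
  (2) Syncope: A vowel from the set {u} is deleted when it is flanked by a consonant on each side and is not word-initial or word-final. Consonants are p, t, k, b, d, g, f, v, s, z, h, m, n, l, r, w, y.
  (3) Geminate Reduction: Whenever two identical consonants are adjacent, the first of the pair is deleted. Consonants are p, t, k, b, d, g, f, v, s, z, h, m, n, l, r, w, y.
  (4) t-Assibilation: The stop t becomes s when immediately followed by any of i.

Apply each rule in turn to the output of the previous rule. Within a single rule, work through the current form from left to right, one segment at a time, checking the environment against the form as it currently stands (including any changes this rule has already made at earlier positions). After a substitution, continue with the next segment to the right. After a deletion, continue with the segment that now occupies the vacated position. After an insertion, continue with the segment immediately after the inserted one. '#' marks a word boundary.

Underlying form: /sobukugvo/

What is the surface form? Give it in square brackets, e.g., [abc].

[sobgvo]

(1) Intervocalic Voicing: [sobukugvo] → [sobugugvo]
(2) Syncope: [sobugugvo] → [sobggvo]
(3) Geminate Reduction: [sobggvo] → [sobgvo]
(4) t-Assibilation: no change — [sobgvo]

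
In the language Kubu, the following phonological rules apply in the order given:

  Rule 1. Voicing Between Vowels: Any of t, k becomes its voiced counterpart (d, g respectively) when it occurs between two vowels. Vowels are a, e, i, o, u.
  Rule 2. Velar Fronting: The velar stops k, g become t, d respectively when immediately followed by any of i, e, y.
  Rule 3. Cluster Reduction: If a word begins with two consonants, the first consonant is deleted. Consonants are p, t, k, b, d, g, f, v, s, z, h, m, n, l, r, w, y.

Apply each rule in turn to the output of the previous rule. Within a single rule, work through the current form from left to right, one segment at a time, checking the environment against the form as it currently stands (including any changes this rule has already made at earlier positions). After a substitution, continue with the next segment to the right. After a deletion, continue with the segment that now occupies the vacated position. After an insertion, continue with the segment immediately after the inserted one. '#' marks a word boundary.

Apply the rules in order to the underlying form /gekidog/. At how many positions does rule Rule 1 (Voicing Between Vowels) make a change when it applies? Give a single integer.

Rule 1 Voicing Between Vowels: [gekidog] → [gegidog]
Rule 2 Velar Fronting: [gegidog] → [dedidog]
Rule 3 Cluster Reduction: no change — [dedidog]
Rule Rule 1 changed 1 position(s).

1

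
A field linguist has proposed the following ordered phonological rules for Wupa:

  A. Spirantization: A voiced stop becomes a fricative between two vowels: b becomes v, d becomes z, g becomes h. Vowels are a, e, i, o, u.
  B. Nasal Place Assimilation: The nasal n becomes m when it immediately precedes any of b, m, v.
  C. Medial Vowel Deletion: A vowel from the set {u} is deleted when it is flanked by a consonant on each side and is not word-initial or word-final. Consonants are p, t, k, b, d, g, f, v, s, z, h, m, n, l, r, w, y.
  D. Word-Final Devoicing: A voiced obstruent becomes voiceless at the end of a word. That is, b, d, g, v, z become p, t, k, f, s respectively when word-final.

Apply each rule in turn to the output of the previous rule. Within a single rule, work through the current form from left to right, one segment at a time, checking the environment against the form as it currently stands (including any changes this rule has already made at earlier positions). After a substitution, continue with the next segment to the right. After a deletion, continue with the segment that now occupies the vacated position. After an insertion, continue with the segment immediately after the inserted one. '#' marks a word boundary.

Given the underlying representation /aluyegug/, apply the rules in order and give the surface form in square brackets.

A Spirantization: [aluyegug] → [aluyehug]
B Nasal Place Assimilation: no change — [aluyehug]
C Medial Vowel Deletion: [aluyehug] → [alyehg]
D Word-Final Devoicing: [alyehg] → [alyehk]

[alyehk]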